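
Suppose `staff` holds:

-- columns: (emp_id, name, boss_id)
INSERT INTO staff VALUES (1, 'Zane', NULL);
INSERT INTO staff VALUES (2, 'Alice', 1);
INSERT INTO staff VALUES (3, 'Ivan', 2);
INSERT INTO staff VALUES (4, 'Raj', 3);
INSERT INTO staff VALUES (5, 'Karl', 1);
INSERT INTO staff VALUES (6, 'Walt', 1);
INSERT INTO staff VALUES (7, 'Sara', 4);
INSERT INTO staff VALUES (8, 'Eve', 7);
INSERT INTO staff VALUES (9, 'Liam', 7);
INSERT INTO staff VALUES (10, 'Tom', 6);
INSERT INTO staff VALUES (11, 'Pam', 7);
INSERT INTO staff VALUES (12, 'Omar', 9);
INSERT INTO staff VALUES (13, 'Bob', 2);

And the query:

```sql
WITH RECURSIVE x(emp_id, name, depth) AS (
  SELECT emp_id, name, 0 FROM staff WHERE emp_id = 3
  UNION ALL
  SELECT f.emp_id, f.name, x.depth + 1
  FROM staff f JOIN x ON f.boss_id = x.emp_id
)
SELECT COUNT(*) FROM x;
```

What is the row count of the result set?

7

Base: emp_id=3 (Ivan) at depth 0.
Iteration 1: rows with boss_id in {3} -> Raj (id 4, depth 1).
Iteration 2: rows with boss_id in {4} -> Sara (id 7, depth 2).
Iteration 3: rows with boss_id in {7} -> Eve (id 8, depth 3), Liam (id 9, depth 3), Pam (id 11, depth 3).
Iteration 4: rows with boss_id in {8,9,11} -> Omar (id 12, depth 4).
Iteration 5: no rows with boss_id in {12}; recursion stops.
Total rows emitted: 7.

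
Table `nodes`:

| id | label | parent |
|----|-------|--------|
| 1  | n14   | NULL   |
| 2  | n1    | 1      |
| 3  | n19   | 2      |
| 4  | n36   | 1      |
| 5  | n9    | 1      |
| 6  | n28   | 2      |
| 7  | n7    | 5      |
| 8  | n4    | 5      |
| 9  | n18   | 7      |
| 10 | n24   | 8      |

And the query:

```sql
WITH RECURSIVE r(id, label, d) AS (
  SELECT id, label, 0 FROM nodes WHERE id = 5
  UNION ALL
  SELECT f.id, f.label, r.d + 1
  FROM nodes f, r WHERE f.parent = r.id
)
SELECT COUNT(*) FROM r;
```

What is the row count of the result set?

5

Base: id=5 (n9) at d 0.
Iteration 1: rows with parent in {5} -> n7 (id 7, d 1), n4 (id 8, d 1).
Iteration 2: rows with parent in {7,8} -> n18 (id 9, d 2), n24 (id 10, d 2).
Iteration 3: no rows with parent in {9,10}; recursion stops.
Total rows emitted: 5.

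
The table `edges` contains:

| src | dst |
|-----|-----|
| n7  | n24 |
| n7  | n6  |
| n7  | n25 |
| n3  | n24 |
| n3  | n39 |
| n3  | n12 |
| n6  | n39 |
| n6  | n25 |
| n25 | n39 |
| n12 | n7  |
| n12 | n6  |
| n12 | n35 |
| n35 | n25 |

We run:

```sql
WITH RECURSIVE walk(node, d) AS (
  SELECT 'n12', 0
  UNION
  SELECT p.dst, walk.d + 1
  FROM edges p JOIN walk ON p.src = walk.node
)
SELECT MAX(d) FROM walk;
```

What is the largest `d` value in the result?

Base: (n12, d=0).
Iteration 1: edges from {n12} -> (n35, d=1), (n6, d=1), (n7, d=1).
Iteration 2: edges from {n35,n6,n7} -> (n24, d=2), (n25, d=2), (n39, d=2), (n6, d=2). [UNION drops 2 duplicate row(s)]
Iteration 3: edges from {n24,n25,n39,n6} -> (n25, d=3), (n39, d=3). [UNION drops 1 duplicate row(s)]
Iteration 4: edges from {n25,n39} -> (n39, d=4).
Iteration 5: no outgoing edges from {n39}; recursion stops.
d values: 0, 1, 1, 1, 2, 2, 2, 2, 3, 3, 4; the maximum is 4.

4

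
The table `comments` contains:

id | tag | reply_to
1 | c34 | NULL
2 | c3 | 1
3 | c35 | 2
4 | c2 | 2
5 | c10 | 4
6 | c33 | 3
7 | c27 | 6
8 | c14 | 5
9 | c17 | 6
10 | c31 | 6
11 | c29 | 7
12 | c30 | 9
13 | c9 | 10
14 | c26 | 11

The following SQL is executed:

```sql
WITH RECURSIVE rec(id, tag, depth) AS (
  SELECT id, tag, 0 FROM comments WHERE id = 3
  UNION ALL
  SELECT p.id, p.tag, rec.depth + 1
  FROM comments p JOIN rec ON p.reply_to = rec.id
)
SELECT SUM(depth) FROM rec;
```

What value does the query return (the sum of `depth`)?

Base: id=3 (c35) at depth 0.
Iteration 1: rows with reply_to in {3} -> c33 (id 6, depth 1).
Iteration 2: rows with reply_to in {6} -> c27 (id 7, depth 2), c17 (id 9, depth 2), c31 (id 10, depth 2).
Iteration 3: rows with reply_to in {7,9,10} -> c29 (id 11, depth 3), c30 (id 12, depth 3), c9 (id 13, depth 3).
Iteration 4: rows with reply_to in {11,12,13} -> c26 (id 14, depth 4).
Iteration 5: no rows with reply_to in {14}; recursion stops.
SUM(depth) = 0 + 1 + 2 + 2 + 2 + 3 + 3 + 3 + 4 = 20.

20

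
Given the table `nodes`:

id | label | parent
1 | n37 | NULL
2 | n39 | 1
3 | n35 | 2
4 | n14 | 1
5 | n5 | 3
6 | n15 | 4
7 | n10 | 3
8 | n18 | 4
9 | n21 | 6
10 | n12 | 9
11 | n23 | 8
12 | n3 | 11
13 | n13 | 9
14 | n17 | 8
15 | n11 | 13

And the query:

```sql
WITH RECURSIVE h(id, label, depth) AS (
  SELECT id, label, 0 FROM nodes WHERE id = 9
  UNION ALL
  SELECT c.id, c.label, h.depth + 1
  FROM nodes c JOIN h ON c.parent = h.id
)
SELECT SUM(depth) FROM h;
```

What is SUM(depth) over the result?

4

Base: id=9 (n21) at depth 0.
Iteration 1: rows with parent in {9} -> n12 (id 10, depth 1), n13 (id 13, depth 1).
Iteration 2: rows with parent in {10,13} -> n11 (id 15, depth 2).
Iteration 3: no rows with parent in {15}; recursion stops.
SUM(depth) = 0 + 1 + 1 + 2 = 4.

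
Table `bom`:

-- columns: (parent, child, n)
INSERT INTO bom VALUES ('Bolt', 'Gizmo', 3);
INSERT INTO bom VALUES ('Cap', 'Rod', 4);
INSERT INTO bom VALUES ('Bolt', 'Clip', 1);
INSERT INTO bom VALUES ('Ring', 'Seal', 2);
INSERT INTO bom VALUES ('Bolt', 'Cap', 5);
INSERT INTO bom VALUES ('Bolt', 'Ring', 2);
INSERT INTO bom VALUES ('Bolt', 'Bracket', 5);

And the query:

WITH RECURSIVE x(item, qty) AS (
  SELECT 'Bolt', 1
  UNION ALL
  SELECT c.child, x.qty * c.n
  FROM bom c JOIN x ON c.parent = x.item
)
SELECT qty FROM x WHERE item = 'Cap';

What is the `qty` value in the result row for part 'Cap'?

5

Base: (Bolt, qty=1).
Iteration 1: components of {Bolt} -> Bracket = 1*5 = 5, Cap = 1*5 = 5, Clip = 1*1 = 1, Gizmo = 1*3 = 3, Ring = 1*2 = 2.
Iteration 2: components of {Bracket,Cap,Clip,Gizmo,Ring} -> Rod = 5*4 = 20, Seal = 2*2 = 4.
Iteration 3: no further components; recursion stops.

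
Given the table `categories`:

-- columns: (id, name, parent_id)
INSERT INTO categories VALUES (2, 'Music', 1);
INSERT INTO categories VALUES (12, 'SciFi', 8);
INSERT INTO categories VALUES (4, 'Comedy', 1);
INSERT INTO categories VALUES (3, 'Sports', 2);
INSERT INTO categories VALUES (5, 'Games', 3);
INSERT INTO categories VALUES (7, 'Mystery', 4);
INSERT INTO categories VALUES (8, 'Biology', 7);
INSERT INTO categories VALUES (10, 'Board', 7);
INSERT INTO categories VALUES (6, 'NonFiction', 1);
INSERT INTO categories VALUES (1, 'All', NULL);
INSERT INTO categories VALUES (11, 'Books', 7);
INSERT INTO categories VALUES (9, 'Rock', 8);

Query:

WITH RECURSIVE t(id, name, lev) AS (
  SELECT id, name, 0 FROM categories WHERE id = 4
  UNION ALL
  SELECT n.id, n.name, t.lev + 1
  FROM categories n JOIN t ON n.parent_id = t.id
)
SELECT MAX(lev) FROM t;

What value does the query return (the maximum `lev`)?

Base: id=4 (Comedy) at lev 0.
Iteration 1: rows with parent_id in {4} -> Mystery (id 7, lev 1).
Iteration 2: rows with parent_id in {7} -> Biology (id 8, lev 2), Board (id 10, lev 2), Books (id 11, lev 2).
Iteration 3: rows with parent_id in {8,10,11} -> Rock (id 9, lev 3), SciFi (id 12, lev 3).
Iteration 4: no rows with parent_id in {9,12}; recursion stops.
lev values: 0, 1, 2, 2, 2, 3, 3; the maximum is 3.

3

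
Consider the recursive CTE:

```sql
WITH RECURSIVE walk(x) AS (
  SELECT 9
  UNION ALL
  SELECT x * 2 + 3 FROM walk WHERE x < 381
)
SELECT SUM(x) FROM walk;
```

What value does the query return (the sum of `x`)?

Base: x=9.
Iteration 1: 9 < 381 holds -> x = 9 * 2 + 3 = 21.
Iteration 2: 21 < 381 holds -> x = 21 * 2 + 3 = 45.
Iteration 3: 45 < 381 holds -> x = 45 * 2 + 3 = 93.
Iteration 4: 93 < 381 holds -> x = 93 * 2 + 3 = 189.
Iteration 5: 189 < 381 holds -> x = 189 * 2 + 3 = 381.
Iteration 6: 381 < 381 fails; recursion stops.
SUM(x) = 9 + 21 + 45 + 93 + 189 + 381 = 738.

738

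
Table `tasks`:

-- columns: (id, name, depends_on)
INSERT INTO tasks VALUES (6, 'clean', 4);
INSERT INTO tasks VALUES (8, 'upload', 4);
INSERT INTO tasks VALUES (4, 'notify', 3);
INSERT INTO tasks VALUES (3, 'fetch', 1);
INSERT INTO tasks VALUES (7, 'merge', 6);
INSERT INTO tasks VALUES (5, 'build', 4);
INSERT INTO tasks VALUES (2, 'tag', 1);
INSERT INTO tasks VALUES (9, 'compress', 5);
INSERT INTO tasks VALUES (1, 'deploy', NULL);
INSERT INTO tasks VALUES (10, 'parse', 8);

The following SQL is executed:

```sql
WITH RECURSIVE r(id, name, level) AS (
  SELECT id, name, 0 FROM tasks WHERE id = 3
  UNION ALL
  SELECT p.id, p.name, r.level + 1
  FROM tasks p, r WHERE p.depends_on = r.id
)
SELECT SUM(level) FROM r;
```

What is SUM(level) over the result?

16

Base: id=3 (fetch) at level 0.
Iteration 1: rows with depends_on in {3} -> notify (id 4, level 1).
Iteration 2: rows with depends_on in {4} -> build (id 5, level 2), clean (id 6, level 2), upload (id 8, level 2).
Iteration 3: rows with depends_on in {5,6,8} -> merge (id 7, level 3), compress (id 9, level 3), parse (id 10, level 3).
Iteration 4: no rows with depends_on in {7,9,10}; recursion stops.
SUM(level) = 0 + 1 + 2 + 2 + 2 + 3 + 3 + 3 = 16.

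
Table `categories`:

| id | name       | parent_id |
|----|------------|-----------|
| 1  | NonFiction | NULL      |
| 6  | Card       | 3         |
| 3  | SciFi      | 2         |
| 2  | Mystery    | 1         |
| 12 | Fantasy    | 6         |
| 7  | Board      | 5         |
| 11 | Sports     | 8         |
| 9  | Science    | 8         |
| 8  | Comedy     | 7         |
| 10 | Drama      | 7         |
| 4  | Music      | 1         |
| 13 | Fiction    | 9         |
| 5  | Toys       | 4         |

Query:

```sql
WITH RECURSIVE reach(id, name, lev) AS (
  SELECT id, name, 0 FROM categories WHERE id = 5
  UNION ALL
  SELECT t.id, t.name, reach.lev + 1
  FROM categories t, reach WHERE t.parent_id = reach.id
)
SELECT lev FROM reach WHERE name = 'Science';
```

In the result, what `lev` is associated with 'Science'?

3

Base: id=5 (Toys) at lev 0.
Iteration 1: rows with parent_id in {5} -> Board (id 7, lev 1).
Iteration 2: rows with parent_id in {7} -> Comedy (id 8, lev 2), Drama (id 10, lev 2).
Iteration 3: rows with parent_id in {8,10} -> Science (id 9, lev 3), Sports (id 11, lev 3).
Iteration 4: rows with parent_id in {9,11} -> Fiction (id 13, lev 4).
Iteration 5: no rows with parent_id in {13}; recursion stops.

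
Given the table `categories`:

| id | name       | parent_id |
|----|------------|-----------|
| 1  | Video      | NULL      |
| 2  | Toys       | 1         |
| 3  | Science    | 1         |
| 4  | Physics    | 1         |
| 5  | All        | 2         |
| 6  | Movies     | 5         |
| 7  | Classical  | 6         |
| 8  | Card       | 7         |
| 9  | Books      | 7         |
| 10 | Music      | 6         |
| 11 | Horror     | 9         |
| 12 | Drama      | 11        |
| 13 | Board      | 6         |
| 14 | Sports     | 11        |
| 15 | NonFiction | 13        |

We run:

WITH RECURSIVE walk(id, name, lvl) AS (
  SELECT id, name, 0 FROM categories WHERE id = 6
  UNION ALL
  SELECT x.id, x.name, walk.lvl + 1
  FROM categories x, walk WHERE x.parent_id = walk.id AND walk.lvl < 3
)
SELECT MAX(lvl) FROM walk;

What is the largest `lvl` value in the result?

3

Base: id=6 (Movies) at lvl 0.
Iteration 1: rows with parent_id in {6} -> Classical (id 7, lvl 1), Music (id 10, lvl 1), Board (id 13, lvl 1).
Iteration 2: rows with parent_id in {7,10,13} -> Card (id 8, lvl 2), Books (id 9, lvl 2), NonFiction (id 15, lvl 2).
Iteration 3: rows with parent_id in {8,9,15} -> Horror (id 11, lvl 3).
Iteration 4: lvl < 3 fails for all current rows; recursion stops.
lvl values: 0, 1, 1, 1, 2, 2, 2, 3; the maximum is 3.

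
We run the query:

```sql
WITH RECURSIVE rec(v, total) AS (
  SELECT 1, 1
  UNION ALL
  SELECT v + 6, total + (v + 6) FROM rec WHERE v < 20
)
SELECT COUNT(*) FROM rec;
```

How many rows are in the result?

Base: v=1, total=1.
Iteration 1: 1 < 20 holds -> v = 1 + 6 = 7, total = 1 + 7 = 8.
Iteration 2: 7 < 20 holds -> v = 7 + 6 = 13, total = 8 + 13 = 21.
Iteration 3: 13 < 20 holds -> v = 13 + 6 = 19, total = 21 + 19 = 40.
Iteration 4: 19 < 20 holds -> v = 19 + 6 = 25, total = 40 + 25 = 65.
Iteration 5: 25 < 20 fails; recursion stops.
Total rows emitted: 5.

5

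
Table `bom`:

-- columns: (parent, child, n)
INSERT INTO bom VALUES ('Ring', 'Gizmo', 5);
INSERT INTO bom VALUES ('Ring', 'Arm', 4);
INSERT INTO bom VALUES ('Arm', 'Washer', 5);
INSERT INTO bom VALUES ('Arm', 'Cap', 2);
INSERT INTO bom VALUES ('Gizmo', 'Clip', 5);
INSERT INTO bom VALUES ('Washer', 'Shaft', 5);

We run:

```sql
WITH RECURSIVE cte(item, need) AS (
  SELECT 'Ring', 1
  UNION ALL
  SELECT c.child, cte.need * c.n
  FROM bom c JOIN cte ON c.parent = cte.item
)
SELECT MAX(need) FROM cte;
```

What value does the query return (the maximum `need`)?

Base: (Ring, need=1).
Iteration 1: components of {Ring} -> Arm = 1*4 = 4, Gizmo = 1*5 = 5.
Iteration 2: components of {Arm,Gizmo} -> Cap = 4*2 = 8, Clip = 5*5 = 25, Washer = 4*5 = 20.
Iteration 3: components of {Cap,Clip,Washer} -> Shaft = 20*5 = 100.
Iteration 4: no further components; recursion stops.
need values: 1, 5, 4, 25, 20, 8, 100; the maximum is 100.

100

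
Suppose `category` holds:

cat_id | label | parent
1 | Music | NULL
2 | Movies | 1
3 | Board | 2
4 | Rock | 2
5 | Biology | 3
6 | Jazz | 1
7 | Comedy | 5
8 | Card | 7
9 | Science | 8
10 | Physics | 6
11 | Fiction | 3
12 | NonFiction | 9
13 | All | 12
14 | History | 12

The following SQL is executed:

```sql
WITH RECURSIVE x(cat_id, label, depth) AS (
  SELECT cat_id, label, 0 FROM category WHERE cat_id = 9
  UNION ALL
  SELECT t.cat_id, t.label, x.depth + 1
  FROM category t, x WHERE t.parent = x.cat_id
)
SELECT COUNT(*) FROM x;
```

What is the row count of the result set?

4

Base: cat_id=9 (Science) at depth 0.
Iteration 1: rows with parent in {9} -> NonFiction (id 12, depth 1).
Iteration 2: rows with parent in {12} -> All (id 13, depth 2), History (id 14, depth 2).
Iteration 3: no rows with parent in {13,14}; recursion stops.
Total rows emitted: 4.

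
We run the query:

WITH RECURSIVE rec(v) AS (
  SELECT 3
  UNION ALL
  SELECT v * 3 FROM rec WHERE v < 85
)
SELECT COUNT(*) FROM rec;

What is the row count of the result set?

5

Base: v=3.
Iteration 1: 3 < 85 holds -> v = 3 * 3 = 9.
Iteration 2: 9 < 85 holds -> v = 9 * 3 = 27.
Iteration 3: 27 < 85 holds -> v = 27 * 3 = 81.
Iteration 4: 81 < 85 holds -> v = 81 * 3 = 243.
Iteration 5: 243 < 85 fails; recursion stops.
Total rows emitted: 5.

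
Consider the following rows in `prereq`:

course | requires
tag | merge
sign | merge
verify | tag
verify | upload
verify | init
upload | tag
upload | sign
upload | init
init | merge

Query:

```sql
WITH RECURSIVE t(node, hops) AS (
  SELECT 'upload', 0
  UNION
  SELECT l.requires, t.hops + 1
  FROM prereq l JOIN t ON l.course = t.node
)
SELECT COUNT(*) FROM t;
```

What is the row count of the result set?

5

Base: (upload, hops=0).
Iteration 1: edges from {upload} -> (init, hops=1), (sign, hops=1), (tag, hops=1).
Iteration 2: edges from {init,sign,tag} -> (merge, hops=2). [UNION drops 2 duplicate row(s)]
Iteration 3: no outgoing edges from {merge}; recursion stops.
Total rows emitted: 5.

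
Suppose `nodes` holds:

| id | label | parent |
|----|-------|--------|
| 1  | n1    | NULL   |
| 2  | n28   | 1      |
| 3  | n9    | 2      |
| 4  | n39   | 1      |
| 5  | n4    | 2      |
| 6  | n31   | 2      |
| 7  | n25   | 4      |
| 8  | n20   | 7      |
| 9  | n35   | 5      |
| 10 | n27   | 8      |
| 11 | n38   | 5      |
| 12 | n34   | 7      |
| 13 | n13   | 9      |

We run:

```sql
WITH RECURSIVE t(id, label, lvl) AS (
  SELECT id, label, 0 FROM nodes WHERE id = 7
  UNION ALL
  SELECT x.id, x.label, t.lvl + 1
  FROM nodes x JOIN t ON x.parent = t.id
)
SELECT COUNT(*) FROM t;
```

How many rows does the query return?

4

Base: id=7 (n25) at lvl 0.
Iteration 1: rows with parent in {7} -> n20 (id 8, lvl 1), n34 (id 12, lvl 1).
Iteration 2: rows with parent in {8,12} -> n27 (id 10, lvl 2).
Iteration 3: no rows with parent in {10}; recursion stops.
Total rows emitted: 4.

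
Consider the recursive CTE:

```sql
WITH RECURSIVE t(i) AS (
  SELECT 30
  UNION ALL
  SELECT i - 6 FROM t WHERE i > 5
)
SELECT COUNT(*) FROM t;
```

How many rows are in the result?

Base: i=30.
Iteration 1: 30 > 5 holds -> i = 30 - 6 = 24.
Iteration 2: 24 > 5 holds -> i = 24 - 6 = 18.
Iteration 3: 18 > 5 holds -> i = 18 - 6 = 12.
Iteration 4: 12 > 5 holds -> i = 12 - 6 = 6.
Iteration 5: 6 > 5 holds -> i = 6 - 6 = 0.
Iteration 6: 0 > 5 fails; recursion stops.
Total rows emitted: 6.

6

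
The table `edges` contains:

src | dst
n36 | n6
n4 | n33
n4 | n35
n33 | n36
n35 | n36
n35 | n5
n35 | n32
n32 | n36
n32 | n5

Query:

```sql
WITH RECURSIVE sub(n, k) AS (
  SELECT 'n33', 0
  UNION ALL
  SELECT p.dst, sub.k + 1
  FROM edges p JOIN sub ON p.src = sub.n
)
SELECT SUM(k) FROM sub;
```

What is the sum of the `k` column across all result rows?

3

Base: (n33, k=0).
Iteration 1: edges from {n33} -> (n36, k=1).
Iteration 2: edges from {n36} -> (n6, k=2).
Iteration 3: no outgoing edges from {n6}; recursion stops.
SUM(k) = 0 + 1 + 2 = 3.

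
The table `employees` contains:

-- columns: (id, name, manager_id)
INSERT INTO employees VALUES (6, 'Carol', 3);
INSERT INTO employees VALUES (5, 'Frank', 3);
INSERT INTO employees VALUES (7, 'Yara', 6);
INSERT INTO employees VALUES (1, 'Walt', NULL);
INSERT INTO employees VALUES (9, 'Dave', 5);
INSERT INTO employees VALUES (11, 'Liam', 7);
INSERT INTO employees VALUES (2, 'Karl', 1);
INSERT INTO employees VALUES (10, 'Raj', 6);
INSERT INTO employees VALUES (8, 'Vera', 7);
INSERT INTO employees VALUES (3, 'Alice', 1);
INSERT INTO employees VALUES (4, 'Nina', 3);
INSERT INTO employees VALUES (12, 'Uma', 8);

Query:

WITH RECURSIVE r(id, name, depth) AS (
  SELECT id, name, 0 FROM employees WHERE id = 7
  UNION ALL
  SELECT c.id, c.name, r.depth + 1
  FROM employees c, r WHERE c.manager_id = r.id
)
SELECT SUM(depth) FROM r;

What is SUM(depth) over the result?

Base: id=7 (Yara) at depth 0.
Iteration 1: rows with manager_id in {7} -> Vera (id 8, depth 1), Liam (id 11, depth 1).
Iteration 2: rows with manager_id in {8,11} -> Uma (id 12, depth 2).
Iteration 3: no rows with manager_id in {12}; recursion stops.
SUM(depth) = 0 + 1 + 1 + 2 = 4.

4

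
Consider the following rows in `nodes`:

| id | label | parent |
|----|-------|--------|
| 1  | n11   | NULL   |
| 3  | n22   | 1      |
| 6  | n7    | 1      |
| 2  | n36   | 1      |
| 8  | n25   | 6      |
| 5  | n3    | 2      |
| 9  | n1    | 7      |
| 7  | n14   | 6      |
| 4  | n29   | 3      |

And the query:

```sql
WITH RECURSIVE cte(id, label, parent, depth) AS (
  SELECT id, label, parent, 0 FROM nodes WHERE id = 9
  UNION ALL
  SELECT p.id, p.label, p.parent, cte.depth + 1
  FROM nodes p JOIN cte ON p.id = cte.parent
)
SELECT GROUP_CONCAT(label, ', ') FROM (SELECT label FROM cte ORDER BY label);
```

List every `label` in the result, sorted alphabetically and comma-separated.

n1, n11, n14, n7

Base: id=9 (n1), parent=7, depth 0.
Iteration 1: join on id=7 -> n14 (id 7, parent=6, depth 1).
Iteration 2: join on id=6 -> n7 (id 6, parent=1, depth 2).
Iteration 3: join on id=1 -> n11 (id 1, parent=NULL, depth 3).
Iteration 4: parent is NULL; no match; recursion stops.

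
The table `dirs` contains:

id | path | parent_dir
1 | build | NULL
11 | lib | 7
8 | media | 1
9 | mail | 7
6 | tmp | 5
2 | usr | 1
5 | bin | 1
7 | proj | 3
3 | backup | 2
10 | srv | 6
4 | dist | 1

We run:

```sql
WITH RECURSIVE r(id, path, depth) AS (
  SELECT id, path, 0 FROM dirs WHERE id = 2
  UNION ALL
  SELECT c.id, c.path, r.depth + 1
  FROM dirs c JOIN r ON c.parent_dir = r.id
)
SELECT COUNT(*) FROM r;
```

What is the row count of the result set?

5

Base: id=2 (usr) at depth 0.
Iteration 1: rows with parent_dir in {2} -> backup (id 3, depth 1).
Iteration 2: rows with parent_dir in {3} -> proj (id 7, depth 2).
Iteration 3: rows with parent_dir in {7} -> mail (id 9, depth 3), lib (id 11, depth 3).
Iteration 4: no rows with parent_dir in {9,11}; recursion stops.
Total rows emitted: 5.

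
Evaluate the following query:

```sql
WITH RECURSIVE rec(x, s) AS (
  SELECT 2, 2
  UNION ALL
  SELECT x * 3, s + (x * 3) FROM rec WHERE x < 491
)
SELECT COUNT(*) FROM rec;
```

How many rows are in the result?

7

Base: x=2, s=2.
Iteration 1: 2 < 491 holds -> x = 2 * 3 = 6, s = 2 + 6 = 8.
Iteration 2: 6 < 491 holds -> x = 6 * 3 = 18, s = 8 + 18 = 26.
Iteration 3: 18 < 491 holds -> x = 18 * 3 = 54, s = 26 + 54 = 80.
Iteration 4: 54 < 491 holds -> x = 54 * 3 = 162, s = 80 + 162 = 242.
Iteration 5: 162 < 491 holds -> x = 162 * 3 = 486, s = 242 + 486 = 728.
Iteration 6: 486 < 491 holds -> x = 486 * 3 = 1458, s = 728 + 1458 = 2186.
Iteration 7: 1458 < 491 fails; recursion stops.
Total rows emitted: 7.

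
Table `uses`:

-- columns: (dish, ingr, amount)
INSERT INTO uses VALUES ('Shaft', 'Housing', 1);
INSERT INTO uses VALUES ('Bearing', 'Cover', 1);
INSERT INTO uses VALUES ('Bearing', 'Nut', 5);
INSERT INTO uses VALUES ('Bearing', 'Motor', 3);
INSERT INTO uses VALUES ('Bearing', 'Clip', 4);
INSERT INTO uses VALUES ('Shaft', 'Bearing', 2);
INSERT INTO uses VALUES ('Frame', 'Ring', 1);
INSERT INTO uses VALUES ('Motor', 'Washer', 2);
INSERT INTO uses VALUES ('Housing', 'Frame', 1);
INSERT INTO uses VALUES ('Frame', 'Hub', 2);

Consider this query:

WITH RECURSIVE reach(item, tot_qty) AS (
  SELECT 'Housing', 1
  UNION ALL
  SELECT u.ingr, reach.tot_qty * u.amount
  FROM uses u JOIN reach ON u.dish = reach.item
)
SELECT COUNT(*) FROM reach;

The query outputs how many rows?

Base: (Housing, tot_qty=1).
Iteration 1: components of {Housing} -> Frame = 1*1 = 1.
Iteration 2: components of {Frame} -> Hub = 1*2 = 2, Ring = 1*1 = 1.
Iteration 3: no further components; recursion stops.
Total rows emitted: 4.

4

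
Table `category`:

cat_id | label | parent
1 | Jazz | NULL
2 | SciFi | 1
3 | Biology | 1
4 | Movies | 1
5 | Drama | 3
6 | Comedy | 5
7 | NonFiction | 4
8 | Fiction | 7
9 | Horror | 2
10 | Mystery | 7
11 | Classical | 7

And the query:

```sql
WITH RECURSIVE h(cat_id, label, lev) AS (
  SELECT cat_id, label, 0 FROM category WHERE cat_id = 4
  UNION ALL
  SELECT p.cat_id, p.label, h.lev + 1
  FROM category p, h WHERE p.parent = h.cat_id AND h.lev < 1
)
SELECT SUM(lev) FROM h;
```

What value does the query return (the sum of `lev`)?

Base: cat_id=4 (Movies) at lev 0.
Iteration 1: rows with parent in {4} -> NonFiction (id 7, lev 1).
Iteration 2: lev < 1 fails for all current rows; recursion stops.
SUM(lev) = 0 + 1 = 1.

1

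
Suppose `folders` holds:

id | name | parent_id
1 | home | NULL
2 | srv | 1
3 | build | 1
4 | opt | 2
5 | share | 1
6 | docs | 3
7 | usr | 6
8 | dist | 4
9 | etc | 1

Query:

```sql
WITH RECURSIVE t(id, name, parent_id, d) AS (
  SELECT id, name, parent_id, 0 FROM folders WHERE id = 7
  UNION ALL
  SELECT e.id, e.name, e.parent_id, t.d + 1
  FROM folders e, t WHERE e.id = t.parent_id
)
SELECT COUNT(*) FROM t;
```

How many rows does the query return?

Base: id=7 (usr), parent_id=6, d 0.
Iteration 1: join on id=6 -> docs (id 6, parent_id=3, d 1).
Iteration 2: join on id=3 -> build (id 3, parent_id=1, d 2).
Iteration 3: join on id=1 -> home (id 1, parent_id=NULL, d 3).
Iteration 4: parent_id is NULL; no match; recursion stops.
Total rows emitted: 4.

4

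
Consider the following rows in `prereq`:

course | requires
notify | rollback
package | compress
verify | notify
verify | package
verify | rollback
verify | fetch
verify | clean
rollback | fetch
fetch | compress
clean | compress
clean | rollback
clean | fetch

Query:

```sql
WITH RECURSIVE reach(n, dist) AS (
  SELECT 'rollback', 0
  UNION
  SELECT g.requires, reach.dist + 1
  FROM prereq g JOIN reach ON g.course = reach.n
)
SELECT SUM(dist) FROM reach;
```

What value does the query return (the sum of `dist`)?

3

Base: (rollback, dist=0).
Iteration 1: edges from {rollback} -> (fetch, dist=1).
Iteration 2: edges from {fetch} -> (compress, dist=2).
Iteration 3: no outgoing edges from {compress}; recursion stops.
SUM(dist) = 0 + 1 + 2 = 3.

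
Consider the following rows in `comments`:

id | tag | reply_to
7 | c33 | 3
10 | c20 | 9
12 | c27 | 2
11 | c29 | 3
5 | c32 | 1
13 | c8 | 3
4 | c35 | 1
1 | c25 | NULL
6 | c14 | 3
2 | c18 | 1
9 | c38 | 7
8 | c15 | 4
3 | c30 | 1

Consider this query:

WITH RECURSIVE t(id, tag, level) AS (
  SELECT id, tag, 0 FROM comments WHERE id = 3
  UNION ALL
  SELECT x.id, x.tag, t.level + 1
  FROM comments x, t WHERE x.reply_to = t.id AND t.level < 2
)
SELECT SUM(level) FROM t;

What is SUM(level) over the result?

Base: id=3 (c30) at level 0.
Iteration 1: rows with reply_to in {3} -> c14 (id 6, level 1), c33 (id 7, level 1), c29 (id 11, level 1), c8 (id 13, level 1).
Iteration 2: rows with reply_to in {6,7,11,13} -> c38 (id 9, level 2).
Iteration 3: level < 2 fails for all current rows; recursion stops.
SUM(level) = 0 + 1 + 1 + 1 + 1 + 2 = 6.

6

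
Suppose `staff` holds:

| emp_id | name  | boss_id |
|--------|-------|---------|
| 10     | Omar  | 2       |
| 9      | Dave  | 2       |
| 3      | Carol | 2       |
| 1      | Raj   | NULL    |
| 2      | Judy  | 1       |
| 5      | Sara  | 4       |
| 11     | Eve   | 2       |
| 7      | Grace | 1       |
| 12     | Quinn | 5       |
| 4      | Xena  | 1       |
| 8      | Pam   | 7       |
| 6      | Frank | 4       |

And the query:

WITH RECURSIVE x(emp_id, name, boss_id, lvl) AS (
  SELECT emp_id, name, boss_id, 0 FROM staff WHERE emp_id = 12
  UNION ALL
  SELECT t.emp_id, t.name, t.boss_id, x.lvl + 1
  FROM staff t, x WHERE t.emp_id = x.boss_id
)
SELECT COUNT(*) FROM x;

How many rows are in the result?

4

Base: emp_id=12 (Quinn), boss_id=5, lvl 0.
Iteration 1: join on emp_id=5 -> Sara (id 5, boss_id=4, lvl 1).
Iteration 2: join on emp_id=4 -> Xena (id 4, boss_id=1, lvl 2).
Iteration 3: join on emp_id=1 -> Raj (id 1, boss_id=NULL, lvl 3).
Iteration 4: boss_id is NULL; no match; recursion stops.
Total rows emitted: 4.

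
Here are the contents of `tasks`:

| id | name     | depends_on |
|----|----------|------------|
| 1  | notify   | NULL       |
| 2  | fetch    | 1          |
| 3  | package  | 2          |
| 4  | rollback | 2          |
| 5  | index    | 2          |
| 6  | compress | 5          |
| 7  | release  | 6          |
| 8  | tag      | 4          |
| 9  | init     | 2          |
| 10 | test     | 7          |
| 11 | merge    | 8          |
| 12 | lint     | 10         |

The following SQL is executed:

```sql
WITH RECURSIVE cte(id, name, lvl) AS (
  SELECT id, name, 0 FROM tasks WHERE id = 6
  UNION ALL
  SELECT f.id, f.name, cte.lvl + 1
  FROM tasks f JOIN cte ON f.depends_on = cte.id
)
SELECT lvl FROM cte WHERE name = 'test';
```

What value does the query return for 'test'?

Base: id=6 (compress) at lvl 0.
Iteration 1: rows with depends_on in {6} -> release (id 7, lvl 1).
Iteration 2: rows with depends_on in {7} -> test (id 10, lvl 2).
Iteration 3: rows with depends_on in {10} -> lint (id 12, lvl 3).
Iteration 4: no rows with depends_on in {12}; recursion stops.

2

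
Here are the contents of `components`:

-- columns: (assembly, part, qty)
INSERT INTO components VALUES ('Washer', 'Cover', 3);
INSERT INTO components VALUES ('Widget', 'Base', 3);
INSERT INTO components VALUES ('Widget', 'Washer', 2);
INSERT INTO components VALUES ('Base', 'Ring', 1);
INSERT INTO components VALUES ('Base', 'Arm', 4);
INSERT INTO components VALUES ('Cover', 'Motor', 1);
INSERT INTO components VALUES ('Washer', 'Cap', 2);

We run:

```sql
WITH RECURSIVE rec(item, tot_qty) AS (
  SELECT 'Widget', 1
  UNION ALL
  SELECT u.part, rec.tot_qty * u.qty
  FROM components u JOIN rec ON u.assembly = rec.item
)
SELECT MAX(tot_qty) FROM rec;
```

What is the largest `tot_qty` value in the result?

12

Base: (Widget, tot_qty=1).
Iteration 1: components of {Widget} -> Base = 1*3 = 3, Washer = 1*2 = 2.
Iteration 2: components of {Base,Washer} -> Arm = 3*4 = 12, Cap = 2*2 = 4, Cover = 2*3 = 6, Ring = 3*1 = 3.
Iteration 3: components of {Arm,Cap,Cover,Ring} -> Motor = 6*1 = 6.
Iteration 4: no further components; recursion stops.
tot_qty values: 1, 3, 2, 12, 3, 6, 4, 6; the maximum is 12.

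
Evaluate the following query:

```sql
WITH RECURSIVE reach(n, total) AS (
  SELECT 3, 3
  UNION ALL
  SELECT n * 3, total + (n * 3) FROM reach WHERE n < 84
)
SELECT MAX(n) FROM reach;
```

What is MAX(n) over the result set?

243

Base: n=3, total=3.
Iteration 1: 3 < 84 holds -> n = 3 * 3 = 9, total = 3 + 9 = 12.
Iteration 2: 9 < 84 holds -> n = 9 * 3 = 27, total = 12 + 27 = 39.
Iteration 3: 27 < 84 holds -> n = 27 * 3 = 81, total = 39 + 81 = 120.
Iteration 4: 81 < 84 holds -> n = 81 * 3 = 243, total = 120 + 243 = 363.
Iteration 5: 243 < 84 fails; recursion stops.
n values: 3, 9, 27, 81, 243; the maximum is 243.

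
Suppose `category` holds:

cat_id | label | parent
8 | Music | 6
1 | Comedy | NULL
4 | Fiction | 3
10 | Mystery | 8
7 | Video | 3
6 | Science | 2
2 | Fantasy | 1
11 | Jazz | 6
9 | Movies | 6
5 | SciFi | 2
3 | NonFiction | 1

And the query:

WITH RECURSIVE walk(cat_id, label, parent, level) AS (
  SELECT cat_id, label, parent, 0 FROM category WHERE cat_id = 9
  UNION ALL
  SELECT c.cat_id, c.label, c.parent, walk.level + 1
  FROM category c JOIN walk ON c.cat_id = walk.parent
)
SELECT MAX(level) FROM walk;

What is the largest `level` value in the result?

3

Base: cat_id=9 (Movies), parent=6, level 0.
Iteration 1: join on cat_id=6 -> Science (id 6, parent=2, level 1).
Iteration 2: join on cat_id=2 -> Fantasy (id 2, parent=1, level 2).
Iteration 3: join on cat_id=1 -> Comedy (id 1, parent=NULL, level 3).
Iteration 4: parent is NULL; no match; recursion stops.
level values: 0, 1, 2, 3; the maximum is 3.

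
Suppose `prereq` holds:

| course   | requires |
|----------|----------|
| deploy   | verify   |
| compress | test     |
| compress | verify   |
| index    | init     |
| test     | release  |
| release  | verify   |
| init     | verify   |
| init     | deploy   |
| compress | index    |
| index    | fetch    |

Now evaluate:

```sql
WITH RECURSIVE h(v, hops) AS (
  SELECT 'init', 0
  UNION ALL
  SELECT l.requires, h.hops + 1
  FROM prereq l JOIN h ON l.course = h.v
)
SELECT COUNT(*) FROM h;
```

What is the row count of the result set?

4

Base: (init, hops=0).
Iteration 1: edges from {init} -> (deploy, hops=1), (verify, hops=1).
Iteration 2: edges from {deploy,verify} -> (verify, hops=2).
Iteration 3: no outgoing edges from {verify}; recursion stops.
Total rows emitted: 4.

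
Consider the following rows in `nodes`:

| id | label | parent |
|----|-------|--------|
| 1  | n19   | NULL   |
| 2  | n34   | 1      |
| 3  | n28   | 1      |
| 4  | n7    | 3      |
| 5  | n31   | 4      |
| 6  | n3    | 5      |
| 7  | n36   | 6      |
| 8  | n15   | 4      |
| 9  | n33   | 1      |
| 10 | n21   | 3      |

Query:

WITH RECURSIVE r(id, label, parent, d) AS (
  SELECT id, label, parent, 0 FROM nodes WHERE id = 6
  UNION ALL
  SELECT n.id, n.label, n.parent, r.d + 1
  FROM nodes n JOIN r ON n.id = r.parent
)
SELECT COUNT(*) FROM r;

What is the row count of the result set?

Base: id=6 (n3), parent=5, d 0.
Iteration 1: join on id=5 -> n31 (id 5, parent=4, d 1).
Iteration 2: join on id=4 -> n7 (id 4, parent=3, d 2).
Iteration 3: join on id=3 -> n28 (id 3, parent=1, d 3).
Iteration 4: join on id=1 -> n19 (id 1, parent=NULL, d 4).
Iteration 5: parent is NULL; no match; recursion stops.
Total rows emitted: 5.

5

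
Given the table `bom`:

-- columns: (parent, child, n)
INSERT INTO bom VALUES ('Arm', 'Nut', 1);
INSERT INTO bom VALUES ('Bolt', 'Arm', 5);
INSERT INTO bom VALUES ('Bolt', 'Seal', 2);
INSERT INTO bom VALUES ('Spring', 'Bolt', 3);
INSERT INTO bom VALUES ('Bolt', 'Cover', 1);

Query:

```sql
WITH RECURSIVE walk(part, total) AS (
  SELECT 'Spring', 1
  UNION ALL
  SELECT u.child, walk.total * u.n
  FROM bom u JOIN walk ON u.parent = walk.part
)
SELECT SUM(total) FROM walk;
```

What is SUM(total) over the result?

Base: (Spring, total=1).
Iteration 1: components of {Spring} -> Bolt = 1*3 = 3.
Iteration 2: components of {Bolt} -> Arm = 3*5 = 15, Cover = 3*1 = 3, Seal = 3*2 = 6.
Iteration 3: components of {Arm,Cover,Seal} -> Nut = 15*1 = 15.
Iteration 4: no further components; recursion stops.
SUM(total) = 1 + 3 + 15 + 3 + 6 + 15 = 43.

43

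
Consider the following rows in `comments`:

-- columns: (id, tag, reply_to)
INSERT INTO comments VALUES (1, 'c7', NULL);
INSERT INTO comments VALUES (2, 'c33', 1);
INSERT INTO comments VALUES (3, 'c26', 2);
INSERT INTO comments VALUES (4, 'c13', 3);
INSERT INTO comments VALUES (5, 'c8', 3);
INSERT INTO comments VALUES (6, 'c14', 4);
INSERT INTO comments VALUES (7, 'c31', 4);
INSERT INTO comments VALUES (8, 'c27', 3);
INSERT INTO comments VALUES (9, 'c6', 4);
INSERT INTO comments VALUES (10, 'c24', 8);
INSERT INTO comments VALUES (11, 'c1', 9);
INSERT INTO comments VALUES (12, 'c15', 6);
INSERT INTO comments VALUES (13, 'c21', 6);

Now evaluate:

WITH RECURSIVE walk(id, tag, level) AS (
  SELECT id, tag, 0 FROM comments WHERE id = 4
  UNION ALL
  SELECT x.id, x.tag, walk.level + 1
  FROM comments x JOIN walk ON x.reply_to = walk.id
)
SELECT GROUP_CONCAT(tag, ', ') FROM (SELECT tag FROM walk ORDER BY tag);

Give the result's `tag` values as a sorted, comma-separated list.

Base: id=4 (c13) at level 0.
Iteration 1: rows with reply_to in {4} -> c14 (id 6, level 1), c31 (id 7, level 1), c6 (id 9, level 1).
Iteration 2: rows with reply_to in {6,7,9} -> c1 (id 11, level 2), c15 (id 12, level 2), c21 (id 13, level 2).
Iteration 3: no rows with reply_to in {11,12,13}; recursion stops.

c1, c13, c14, c15, c21, c31, c6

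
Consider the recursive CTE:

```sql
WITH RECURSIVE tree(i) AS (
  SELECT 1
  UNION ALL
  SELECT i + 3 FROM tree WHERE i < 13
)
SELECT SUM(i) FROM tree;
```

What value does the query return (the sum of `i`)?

35

Base: i=1.
Iteration 1: 1 < 13 holds -> i = 1 + 3 = 4.
Iteration 2: 4 < 13 holds -> i = 4 + 3 = 7.
Iteration 3: 7 < 13 holds -> i = 7 + 3 = 10.
Iteration 4: 10 < 13 holds -> i = 10 + 3 = 13.
Iteration 5: 13 < 13 fails; recursion stops.
SUM(i) = 1 + 4 + 7 + 10 + 13 = 35.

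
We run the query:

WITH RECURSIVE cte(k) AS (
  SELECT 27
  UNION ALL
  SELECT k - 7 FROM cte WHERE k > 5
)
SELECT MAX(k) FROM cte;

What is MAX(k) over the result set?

Base: k=27.
Iteration 1: 27 > 5 holds -> k = 27 - 7 = 20.
Iteration 2: 20 > 5 holds -> k = 20 - 7 = 13.
Iteration 3: 13 > 5 holds -> k = 13 - 7 = 6.
Iteration 4: 6 > 5 holds -> k = 6 - 7 = -1.
Iteration 5: -1 > 5 fails; recursion stops.
k values: 27, 20, 13, 6, -1; the maximum is 27.

27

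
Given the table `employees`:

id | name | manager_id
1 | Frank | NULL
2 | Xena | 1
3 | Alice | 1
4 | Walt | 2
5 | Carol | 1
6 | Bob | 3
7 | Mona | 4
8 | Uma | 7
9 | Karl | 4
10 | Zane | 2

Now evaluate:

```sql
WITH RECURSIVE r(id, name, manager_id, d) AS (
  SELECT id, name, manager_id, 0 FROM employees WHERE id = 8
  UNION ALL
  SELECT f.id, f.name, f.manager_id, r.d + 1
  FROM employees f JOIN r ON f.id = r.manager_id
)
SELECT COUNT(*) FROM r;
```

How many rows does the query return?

5

Base: id=8 (Uma), manager_id=7, d 0.
Iteration 1: join on id=7 -> Mona (id 7, manager_id=4, d 1).
Iteration 2: join on id=4 -> Walt (id 4, manager_id=2, d 2).
Iteration 3: join on id=2 -> Xena (id 2, manager_id=1, d 3).
Iteration 4: join on id=1 -> Frank (id 1, manager_id=NULL, d 4).
Iteration 5: manager_id is NULL; no match; recursion stops.
Total rows emitted: 5.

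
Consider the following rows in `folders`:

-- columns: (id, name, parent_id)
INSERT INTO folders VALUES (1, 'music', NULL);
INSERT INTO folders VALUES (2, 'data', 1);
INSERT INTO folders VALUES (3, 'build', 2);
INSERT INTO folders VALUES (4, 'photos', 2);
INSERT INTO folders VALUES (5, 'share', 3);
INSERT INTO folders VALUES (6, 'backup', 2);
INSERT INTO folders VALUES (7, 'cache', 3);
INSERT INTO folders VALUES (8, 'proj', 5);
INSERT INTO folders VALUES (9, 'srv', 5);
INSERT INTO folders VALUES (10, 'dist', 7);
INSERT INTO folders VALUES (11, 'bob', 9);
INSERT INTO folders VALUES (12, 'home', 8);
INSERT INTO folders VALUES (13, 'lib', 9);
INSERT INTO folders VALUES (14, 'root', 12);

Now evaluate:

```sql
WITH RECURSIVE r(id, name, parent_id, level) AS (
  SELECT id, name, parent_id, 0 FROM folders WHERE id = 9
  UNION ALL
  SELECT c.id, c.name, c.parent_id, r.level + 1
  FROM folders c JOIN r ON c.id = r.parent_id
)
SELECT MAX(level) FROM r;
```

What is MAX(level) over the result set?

4

Base: id=9 (srv), parent_id=5, level 0.
Iteration 1: join on id=5 -> share (id 5, parent_id=3, level 1).
Iteration 2: join on id=3 -> build (id 3, parent_id=2, level 2).
Iteration 3: join on id=2 -> data (id 2, parent_id=1, level 3).
Iteration 4: join on id=1 -> music (id 1, parent_id=NULL, level 4).
Iteration 5: parent_id is NULL; no match; recursion stops.
level values: 0, 1, 2, 3, 4; the maximum is 4.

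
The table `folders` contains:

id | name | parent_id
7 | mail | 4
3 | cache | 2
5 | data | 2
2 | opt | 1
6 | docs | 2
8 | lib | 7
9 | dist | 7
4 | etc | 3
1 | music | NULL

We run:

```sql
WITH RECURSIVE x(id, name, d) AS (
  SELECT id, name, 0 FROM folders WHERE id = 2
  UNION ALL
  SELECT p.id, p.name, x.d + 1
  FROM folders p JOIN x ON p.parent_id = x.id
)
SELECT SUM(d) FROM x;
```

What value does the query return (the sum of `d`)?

Base: id=2 (opt) at d 0.
Iteration 1: rows with parent_id in {2} -> cache (id 3, d 1), data (id 5, d 1), docs (id 6, d 1).
Iteration 2: rows with parent_id in {3,5,6} -> etc (id 4, d 2).
Iteration 3: rows with parent_id in {4} -> mail (id 7, d 3).
Iteration 4: rows with parent_id in {7} -> lib (id 8, d 4), dist (id 9, d 4).
Iteration 5: no rows with parent_id in {8,9}; recursion stops.
SUM(d) = 0 + 1 + 1 + 1 + 2 + 3 + 4 + 4 = 16.

16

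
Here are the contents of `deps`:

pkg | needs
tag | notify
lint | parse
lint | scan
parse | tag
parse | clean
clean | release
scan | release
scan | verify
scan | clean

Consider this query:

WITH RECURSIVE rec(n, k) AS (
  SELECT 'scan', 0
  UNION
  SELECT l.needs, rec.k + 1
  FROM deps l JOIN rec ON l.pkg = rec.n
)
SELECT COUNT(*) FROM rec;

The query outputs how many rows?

5

Base: (scan, k=0).
Iteration 1: edges from {scan} -> (clean, k=1), (release, k=1), (verify, k=1).
Iteration 2: edges from {clean,release,verify} -> (release, k=2).
Iteration 3: no outgoing edges from {release}; recursion stops.
Total rows emitted: 5.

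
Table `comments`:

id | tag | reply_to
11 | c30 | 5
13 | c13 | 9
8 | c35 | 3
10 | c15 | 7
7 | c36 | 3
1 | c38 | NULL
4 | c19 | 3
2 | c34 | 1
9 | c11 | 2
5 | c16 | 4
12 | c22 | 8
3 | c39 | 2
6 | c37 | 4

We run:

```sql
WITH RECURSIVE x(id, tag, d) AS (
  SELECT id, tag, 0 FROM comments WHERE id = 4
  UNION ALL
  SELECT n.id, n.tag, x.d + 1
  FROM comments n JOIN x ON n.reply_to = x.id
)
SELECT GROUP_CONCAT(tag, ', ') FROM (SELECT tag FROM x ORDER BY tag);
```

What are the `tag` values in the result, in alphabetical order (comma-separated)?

Base: id=4 (c19) at d 0.
Iteration 1: rows with reply_to in {4} -> c16 (id 5, d 1), c37 (id 6, d 1).
Iteration 2: rows with reply_to in {5,6} -> c30 (id 11, d 2).
Iteration 3: no rows with reply_to in {11}; recursion stops.

c16, c19, c30, c37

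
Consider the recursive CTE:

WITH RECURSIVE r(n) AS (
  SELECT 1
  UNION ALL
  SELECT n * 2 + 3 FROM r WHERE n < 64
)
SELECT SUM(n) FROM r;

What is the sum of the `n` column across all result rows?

234

Base: n=1.
Iteration 1: 1 < 64 holds -> n = 1 * 2 + 3 = 5.
Iteration 2: 5 < 64 holds -> n = 5 * 2 + 3 = 13.
Iteration 3: 13 < 64 holds -> n = 13 * 2 + 3 = 29.
Iteration 4: 29 < 64 holds -> n = 29 * 2 + 3 = 61.
Iteration 5: 61 < 64 holds -> n = 61 * 2 + 3 = 125.
Iteration 6: 125 < 64 fails; recursion stops.
SUM(n) = 1 + 5 + 13 + 29 + 61 + 125 = 234.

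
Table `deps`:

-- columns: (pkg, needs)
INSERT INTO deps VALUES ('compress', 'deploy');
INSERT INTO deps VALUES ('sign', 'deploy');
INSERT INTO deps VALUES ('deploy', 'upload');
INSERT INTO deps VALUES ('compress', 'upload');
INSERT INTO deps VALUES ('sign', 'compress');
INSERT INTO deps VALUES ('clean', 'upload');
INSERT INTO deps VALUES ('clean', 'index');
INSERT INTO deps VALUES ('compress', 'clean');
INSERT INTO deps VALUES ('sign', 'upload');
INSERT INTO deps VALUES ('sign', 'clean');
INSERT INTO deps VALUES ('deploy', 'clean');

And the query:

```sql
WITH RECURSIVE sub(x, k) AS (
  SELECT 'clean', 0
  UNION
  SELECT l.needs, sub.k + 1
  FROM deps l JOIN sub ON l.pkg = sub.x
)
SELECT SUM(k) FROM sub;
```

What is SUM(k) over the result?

2

Base: (clean, k=0).
Iteration 1: edges from {clean} -> (index, k=1), (upload, k=1).
Iteration 2: no outgoing edges from {index,upload}; recursion stops.
SUM(k) = 0 + 1 + 1 = 2.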